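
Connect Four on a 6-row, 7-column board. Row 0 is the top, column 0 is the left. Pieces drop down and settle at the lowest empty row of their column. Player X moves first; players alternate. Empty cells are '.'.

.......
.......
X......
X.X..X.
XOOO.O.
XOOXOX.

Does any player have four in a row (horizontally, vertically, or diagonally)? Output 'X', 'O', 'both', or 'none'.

X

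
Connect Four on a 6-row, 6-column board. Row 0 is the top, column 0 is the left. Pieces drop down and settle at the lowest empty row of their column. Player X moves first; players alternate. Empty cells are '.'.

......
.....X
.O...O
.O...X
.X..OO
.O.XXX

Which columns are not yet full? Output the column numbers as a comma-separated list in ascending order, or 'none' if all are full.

Answer: 0,1,2,3,4,5

Derivation:
col 0: top cell = '.' → open
col 1: top cell = '.' → open
col 2: top cell = '.' → open
col 3: top cell = '.' → open
col 4: top cell = '.' → open
col 5: top cell = '.' → open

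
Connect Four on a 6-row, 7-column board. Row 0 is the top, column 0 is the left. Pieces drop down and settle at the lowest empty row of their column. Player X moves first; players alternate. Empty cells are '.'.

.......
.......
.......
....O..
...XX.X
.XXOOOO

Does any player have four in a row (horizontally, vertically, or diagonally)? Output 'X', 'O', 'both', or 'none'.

O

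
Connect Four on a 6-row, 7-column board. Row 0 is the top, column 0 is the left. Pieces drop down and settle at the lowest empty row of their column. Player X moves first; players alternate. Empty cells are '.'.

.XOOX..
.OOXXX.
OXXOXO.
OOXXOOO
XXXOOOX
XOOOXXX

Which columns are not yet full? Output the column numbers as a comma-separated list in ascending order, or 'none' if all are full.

Answer: 0,5,6

Derivation:
col 0: top cell = '.' → open
col 1: top cell = 'X' → FULL
col 2: top cell = 'O' → FULL
col 3: top cell = 'O' → FULL
col 4: top cell = 'X' → FULL
col 5: top cell = '.' → open
col 6: top cell = '.' → open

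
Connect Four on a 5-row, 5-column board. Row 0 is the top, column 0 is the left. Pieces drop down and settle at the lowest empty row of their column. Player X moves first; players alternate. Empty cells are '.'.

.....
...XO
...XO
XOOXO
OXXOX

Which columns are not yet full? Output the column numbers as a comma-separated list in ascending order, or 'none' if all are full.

col 0: top cell = '.' → open
col 1: top cell = '.' → open
col 2: top cell = '.' → open
col 3: top cell = '.' → open
col 4: top cell = '.' → open

Answer: 0,1,2,3,4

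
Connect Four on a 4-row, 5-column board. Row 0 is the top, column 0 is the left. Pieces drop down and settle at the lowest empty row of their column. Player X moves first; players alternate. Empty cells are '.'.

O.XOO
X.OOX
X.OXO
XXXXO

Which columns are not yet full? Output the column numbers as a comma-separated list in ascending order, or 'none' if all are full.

Answer: 1

Derivation:
col 0: top cell = 'O' → FULL
col 1: top cell = '.' → open
col 2: top cell = 'X' → FULL
col 3: top cell = 'O' → FULL
col 4: top cell = 'O' → FULL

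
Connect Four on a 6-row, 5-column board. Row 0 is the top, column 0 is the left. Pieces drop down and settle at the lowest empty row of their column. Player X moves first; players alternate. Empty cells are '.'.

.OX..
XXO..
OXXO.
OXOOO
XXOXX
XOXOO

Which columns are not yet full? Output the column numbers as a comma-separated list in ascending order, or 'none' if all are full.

Answer: 0,3,4

Derivation:
col 0: top cell = '.' → open
col 1: top cell = 'O' → FULL
col 2: top cell = 'X' → FULL
col 3: top cell = '.' → open
col 4: top cell = '.' → open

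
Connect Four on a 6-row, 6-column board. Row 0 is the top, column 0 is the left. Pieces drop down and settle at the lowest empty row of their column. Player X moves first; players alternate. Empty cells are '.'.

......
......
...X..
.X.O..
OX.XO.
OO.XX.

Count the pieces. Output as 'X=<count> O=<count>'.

X=6 O=5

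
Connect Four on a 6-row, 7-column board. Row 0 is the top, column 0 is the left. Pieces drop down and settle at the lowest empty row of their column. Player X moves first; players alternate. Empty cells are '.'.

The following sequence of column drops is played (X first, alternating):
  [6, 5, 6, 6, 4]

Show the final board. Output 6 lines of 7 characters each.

Move 1: X drops in col 6, lands at row 5
Move 2: O drops in col 5, lands at row 5
Move 3: X drops in col 6, lands at row 4
Move 4: O drops in col 6, lands at row 3
Move 5: X drops in col 4, lands at row 5

Answer: .......
.......
.......
......O
......X
....XOX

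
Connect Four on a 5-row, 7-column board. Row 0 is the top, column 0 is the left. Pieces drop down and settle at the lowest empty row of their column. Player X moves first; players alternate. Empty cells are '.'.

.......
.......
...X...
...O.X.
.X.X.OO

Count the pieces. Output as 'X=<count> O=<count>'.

X=4 O=3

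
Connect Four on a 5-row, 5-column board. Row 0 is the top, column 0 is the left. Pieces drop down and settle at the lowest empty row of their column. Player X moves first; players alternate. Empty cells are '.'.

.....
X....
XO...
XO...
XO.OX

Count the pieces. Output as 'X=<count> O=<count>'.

X=5 O=4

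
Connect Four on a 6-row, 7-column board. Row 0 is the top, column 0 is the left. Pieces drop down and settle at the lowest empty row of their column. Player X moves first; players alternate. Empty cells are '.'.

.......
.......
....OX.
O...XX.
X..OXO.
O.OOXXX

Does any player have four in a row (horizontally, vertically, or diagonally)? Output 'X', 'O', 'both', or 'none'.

none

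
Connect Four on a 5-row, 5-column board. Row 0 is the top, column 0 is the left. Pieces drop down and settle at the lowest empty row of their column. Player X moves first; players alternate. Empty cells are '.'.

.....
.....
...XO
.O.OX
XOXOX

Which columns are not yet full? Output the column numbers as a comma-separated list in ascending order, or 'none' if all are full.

col 0: top cell = '.' → open
col 1: top cell = '.' → open
col 2: top cell = '.' → open
col 3: top cell = '.' → open
col 4: top cell = '.' → open

Answer: 0,1,2,3,4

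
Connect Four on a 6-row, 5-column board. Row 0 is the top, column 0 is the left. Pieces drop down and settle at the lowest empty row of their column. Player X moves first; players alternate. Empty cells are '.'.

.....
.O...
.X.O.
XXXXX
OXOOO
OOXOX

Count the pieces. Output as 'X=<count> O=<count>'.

X=9 O=9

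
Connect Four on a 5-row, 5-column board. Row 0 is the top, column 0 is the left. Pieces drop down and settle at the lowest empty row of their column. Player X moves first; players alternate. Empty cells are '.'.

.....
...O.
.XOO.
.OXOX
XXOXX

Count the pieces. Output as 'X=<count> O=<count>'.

X=7 O=6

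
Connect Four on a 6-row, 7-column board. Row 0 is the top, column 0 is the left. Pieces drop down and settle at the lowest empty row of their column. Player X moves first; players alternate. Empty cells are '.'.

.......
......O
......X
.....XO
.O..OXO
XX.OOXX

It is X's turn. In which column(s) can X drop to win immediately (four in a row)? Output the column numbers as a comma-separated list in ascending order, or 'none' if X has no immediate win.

col 0: drop X → no win
col 1: drop X → no win
col 2: drop X → no win
col 3: drop X → no win
col 4: drop X → no win
col 5: drop X → WIN!
col 6: drop X → no win

Answer: 5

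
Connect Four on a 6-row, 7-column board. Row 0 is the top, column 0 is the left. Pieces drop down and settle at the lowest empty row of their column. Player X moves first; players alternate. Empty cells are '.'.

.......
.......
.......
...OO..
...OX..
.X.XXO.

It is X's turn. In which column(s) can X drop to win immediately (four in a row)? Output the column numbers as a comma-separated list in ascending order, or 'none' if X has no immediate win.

Answer: 2

Derivation:
col 0: drop X → no win
col 1: drop X → no win
col 2: drop X → WIN!
col 3: drop X → no win
col 4: drop X → no win
col 5: drop X → no win
col 6: drop X → no win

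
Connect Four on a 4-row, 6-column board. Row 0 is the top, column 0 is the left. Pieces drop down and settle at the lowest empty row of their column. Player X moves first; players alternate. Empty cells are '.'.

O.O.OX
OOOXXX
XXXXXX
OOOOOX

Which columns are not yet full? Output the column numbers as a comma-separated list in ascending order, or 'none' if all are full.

col 0: top cell = 'O' → FULL
col 1: top cell = '.' → open
col 2: top cell = 'O' → FULL
col 3: top cell = '.' → open
col 4: top cell = 'O' → FULL
col 5: top cell = 'X' → FULL

Answer: 1,3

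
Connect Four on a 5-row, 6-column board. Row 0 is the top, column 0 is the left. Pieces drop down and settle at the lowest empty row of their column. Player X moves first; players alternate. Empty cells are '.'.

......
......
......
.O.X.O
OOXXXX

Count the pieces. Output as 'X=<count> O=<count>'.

X=5 O=4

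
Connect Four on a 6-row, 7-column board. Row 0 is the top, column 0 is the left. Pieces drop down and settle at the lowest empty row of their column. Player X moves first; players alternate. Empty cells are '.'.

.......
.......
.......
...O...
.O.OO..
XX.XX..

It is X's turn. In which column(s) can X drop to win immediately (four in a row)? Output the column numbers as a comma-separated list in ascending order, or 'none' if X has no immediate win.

col 0: drop X → no win
col 1: drop X → no win
col 2: drop X → WIN!
col 3: drop X → no win
col 4: drop X → no win
col 5: drop X → no win
col 6: drop X → no win

Answer: 2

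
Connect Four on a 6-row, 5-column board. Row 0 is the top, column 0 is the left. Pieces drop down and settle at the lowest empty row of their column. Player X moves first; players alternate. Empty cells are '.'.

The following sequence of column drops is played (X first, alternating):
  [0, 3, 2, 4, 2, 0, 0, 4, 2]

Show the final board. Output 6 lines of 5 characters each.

Move 1: X drops in col 0, lands at row 5
Move 2: O drops in col 3, lands at row 5
Move 3: X drops in col 2, lands at row 5
Move 4: O drops in col 4, lands at row 5
Move 5: X drops in col 2, lands at row 4
Move 6: O drops in col 0, lands at row 4
Move 7: X drops in col 0, lands at row 3
Move 8: O drops in col 4, lands at row 4
Move 9: X drops in col 2, lands at row 3

Answer: .....
.....
.....
X.X..
O.X.O
X.XOO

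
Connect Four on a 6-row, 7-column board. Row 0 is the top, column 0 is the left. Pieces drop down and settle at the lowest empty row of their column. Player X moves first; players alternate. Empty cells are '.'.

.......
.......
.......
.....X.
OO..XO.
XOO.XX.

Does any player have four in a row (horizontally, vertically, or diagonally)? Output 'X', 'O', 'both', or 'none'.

none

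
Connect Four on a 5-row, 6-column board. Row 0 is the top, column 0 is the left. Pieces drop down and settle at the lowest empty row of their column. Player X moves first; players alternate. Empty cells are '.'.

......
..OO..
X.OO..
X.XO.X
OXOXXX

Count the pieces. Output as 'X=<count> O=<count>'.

X=8 O=7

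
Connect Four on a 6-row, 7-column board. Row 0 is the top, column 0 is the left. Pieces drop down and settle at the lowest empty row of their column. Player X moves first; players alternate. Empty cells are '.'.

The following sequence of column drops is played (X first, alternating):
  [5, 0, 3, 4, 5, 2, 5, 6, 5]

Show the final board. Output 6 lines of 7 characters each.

Move 1: X drops in col 5, lands at row 5
Move 2: O drops in col 0, lands at row 5
Move 3: X drops in col 3, lands at row 5
Move 4: O drops in col 4, lands at row 5
Move 5: X drops in col 5, lands at row 4
Move 6: O drops in col 2, lands at row 5
Move 7: X drops in col 5, lands at row 3
Move 8: O drops in col 6, lands at row 5
Move 9: X drops in col 5, lands at row 2

Answer: .......
.......
.....X.
.....X.
.....X.
O.OXOXO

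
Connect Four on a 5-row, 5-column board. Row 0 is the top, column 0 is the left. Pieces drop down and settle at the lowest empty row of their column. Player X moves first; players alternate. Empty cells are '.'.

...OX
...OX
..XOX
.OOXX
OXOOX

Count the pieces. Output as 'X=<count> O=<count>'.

X=8 O=8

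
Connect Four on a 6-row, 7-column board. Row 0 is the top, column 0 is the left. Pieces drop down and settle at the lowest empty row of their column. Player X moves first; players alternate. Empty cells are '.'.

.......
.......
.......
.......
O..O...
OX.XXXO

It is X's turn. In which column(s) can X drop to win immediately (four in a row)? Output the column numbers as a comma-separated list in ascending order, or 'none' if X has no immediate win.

col 0: drop X → no win
col 1: drop X → no win
col 2: drop X → WIN!
col 3: drop X → no win
col 4: drop X → no win
col 5: drop X → no win
col 6: drop X → no win

Answer: 2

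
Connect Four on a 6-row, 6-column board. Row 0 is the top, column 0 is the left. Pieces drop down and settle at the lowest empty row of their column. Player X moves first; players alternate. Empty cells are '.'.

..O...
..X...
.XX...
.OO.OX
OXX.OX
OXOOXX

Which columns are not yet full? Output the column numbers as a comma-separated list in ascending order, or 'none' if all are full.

col 0: top cell = '.' → open
col 1: top cell = '.' → open
col 2: top cell = 'O' → FULL
col 3: top cell = '.' → open
col 4: top cell = '.' → open
col 5: top cell = '.' → open

Answer: 0,1,3,4,5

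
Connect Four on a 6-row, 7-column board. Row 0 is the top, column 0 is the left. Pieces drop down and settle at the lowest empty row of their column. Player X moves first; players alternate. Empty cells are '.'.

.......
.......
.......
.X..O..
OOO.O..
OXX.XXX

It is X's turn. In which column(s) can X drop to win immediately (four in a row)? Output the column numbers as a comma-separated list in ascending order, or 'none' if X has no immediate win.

col 0: drop X → no win
col 1: drop X → no win
col 2: drop X → no win
col 3: drop X → WIN!
col 4: drop X → no win
col 5: drop X → no win
col 6: drop X → no win

Answer: 3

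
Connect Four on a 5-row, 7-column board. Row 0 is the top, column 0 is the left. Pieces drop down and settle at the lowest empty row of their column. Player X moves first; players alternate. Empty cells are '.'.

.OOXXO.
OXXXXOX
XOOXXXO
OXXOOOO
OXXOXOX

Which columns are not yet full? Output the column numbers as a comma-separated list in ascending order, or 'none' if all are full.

col 0: top cell = '.' → open
col 1: top cell = 'O' → FULL
col 2: top cell = 'O' → FULL
col 3: top cell = 'X' → FULL
col 4: top cell = 'X' → FULL
col 5: top cell = 'O' → FULL
col 6: top cell = '.' → open

Answer: 0,6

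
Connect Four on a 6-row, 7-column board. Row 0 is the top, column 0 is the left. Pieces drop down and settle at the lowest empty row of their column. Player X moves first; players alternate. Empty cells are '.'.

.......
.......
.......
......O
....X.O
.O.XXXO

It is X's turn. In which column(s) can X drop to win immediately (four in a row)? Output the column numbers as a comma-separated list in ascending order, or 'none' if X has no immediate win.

Answer: 2

Derivation:
col 0: drop X → no win
col 1: drop X → no win
col 2: drop X → WIN!
col 3: drop X → no win
col 4: drop X → no win
col 5: drop X → no win
col 6: drop X → no win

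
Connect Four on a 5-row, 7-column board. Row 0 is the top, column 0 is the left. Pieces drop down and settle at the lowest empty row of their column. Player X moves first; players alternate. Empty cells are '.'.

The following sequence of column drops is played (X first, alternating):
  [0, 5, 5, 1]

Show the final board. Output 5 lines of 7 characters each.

Move 1: X drops in col 0, lands at row 4
Move 2: O drops in col 5, lands at row 4
Move 3: X drops in col 5, lands at row 3
Move 4: O drops in col 1, lands at row 4

Answer: .......
.......
.......
.....X.
XO...O.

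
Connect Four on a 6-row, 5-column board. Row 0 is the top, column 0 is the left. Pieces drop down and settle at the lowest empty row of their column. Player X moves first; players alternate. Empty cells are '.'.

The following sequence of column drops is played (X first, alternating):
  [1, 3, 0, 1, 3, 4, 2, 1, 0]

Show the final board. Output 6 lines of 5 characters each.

Move 1: X drops in col 1, lands at row 5
Move 2: O drops in col 3, lands at row 5
Move 3: X drops in col 0, lands at row 5
Move 4: O drops in col 1, lands at row 4
Move 5: X drops in col 3, lands at row 4
Move 6: O drops in col 4, lands at row 5
Move 7: X drops in col 2, lands at row 5
Move 8: O drops in col 1, lands at row 3
Move 9: X drops in col 0, lands at row 4

Answer: .....
.....
.....
.O...
XO.X.
XXXOO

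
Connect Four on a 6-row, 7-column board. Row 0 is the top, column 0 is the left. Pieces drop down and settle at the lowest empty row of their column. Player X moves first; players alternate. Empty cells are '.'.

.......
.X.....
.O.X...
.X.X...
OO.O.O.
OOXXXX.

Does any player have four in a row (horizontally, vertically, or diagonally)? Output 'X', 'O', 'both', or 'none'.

X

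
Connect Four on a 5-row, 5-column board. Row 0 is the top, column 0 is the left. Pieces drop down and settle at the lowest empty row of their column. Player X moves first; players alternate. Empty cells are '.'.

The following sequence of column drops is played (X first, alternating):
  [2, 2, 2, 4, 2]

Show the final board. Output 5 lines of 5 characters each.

Answer: .....
..X..
..X..
..O..
..X.O

Derivation:
Move 1: X drops in col 2, lands at row 4
Move 2: O drops in col 2, lands at row 3
Move 3: X drops in col 2, lands at row 2
Move 4: O drops in col 4, lands at row 4
Move 5: X drops in col 2, lands at row 1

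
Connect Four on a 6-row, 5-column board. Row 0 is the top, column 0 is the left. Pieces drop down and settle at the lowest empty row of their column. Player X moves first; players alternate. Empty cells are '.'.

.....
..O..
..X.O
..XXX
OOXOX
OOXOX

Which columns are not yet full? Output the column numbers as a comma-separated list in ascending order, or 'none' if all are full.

col 0: top cell = '.' → open
col 1: top cell = '.' → open
col 2: top cell = '.' → open
col 3: top cell = '.' → open
col 4: top cell = '.' → open

Answer: 0,1,2,3,4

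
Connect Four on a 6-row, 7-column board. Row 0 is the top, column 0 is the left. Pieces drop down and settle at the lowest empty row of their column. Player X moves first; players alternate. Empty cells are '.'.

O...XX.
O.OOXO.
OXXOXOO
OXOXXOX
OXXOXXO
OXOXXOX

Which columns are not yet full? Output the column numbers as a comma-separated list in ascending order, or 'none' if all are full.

col 0: top cell = 'O' → FULL
col 1: top cell = '.' → open
col 2: top cell = '.' → open
col 3: top cell = '.' → open
col 4: top cell = 'X' → FULL
col 5: top cell = 'X' → FULL
col 6: top cell = '.' → open

Answer: 1,2,3,6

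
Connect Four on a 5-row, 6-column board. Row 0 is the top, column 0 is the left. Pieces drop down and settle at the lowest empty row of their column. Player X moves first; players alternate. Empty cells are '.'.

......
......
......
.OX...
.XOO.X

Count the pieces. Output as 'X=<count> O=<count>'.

X=3 O=3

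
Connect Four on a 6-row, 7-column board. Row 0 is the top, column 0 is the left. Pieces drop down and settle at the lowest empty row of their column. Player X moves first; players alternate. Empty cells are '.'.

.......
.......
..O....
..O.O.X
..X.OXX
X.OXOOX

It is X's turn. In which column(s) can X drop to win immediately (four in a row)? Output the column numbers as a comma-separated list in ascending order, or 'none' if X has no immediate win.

Answer: 6

Derivation:
col 0: drop X → no win
col 1: drop X → no win
col 2: drop X → no win
col 3: drop X → no win
col 4: drop X → no win
col 5: drop X → no win
col 6: drop X → WIN!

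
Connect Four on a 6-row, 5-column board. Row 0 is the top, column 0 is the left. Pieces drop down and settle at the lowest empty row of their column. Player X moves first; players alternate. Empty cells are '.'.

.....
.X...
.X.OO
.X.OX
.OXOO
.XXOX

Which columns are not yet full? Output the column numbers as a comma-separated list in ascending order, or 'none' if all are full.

Answer: 0,1,2,3,4

Derivation:
col 0: top cell = '.' → open
col 1: top cell = '.' → open
col 2: top cell = '.' → open
col 3: top cell = '.' → open
col 4: top cell = '.' → open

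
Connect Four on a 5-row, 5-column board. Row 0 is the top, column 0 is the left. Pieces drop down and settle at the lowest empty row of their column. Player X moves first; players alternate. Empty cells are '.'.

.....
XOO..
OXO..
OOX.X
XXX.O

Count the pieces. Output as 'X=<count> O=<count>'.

X=7 O=7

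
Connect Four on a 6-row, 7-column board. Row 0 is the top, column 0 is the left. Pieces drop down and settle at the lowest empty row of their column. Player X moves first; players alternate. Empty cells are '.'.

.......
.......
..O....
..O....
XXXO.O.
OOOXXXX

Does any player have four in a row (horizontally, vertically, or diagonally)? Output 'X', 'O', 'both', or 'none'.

X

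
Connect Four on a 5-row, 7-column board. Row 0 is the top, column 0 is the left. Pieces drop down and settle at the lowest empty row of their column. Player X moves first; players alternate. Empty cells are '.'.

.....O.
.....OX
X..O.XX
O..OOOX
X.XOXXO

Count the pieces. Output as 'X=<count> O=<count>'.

X=9 O=9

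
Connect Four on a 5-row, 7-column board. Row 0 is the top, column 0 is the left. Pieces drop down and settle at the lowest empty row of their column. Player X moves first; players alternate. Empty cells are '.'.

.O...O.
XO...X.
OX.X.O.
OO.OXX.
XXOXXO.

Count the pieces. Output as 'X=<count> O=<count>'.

X=10 O=10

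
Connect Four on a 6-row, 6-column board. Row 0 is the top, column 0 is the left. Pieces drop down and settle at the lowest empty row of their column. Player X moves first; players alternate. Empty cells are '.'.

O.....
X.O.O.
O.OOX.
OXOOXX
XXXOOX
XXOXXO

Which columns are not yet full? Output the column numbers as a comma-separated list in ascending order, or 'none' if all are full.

col 0: top cell = 'O' → FULL
col 1: top cell = '.' → open
col 2: top cell = '.' → open
col 3: top cell = '.' → open
col 4: top cell = '.' → open
col 5: top cell = '.' → open

Answer: 1,2,3,4,5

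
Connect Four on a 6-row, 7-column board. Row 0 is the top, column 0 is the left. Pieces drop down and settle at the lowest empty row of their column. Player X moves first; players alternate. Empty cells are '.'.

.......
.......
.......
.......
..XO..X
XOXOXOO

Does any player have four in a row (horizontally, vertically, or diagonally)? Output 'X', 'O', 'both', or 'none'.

none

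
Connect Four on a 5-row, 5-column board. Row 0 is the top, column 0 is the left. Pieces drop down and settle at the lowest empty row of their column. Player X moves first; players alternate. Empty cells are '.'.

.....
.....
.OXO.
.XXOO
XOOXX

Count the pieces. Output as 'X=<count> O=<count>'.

X=6 O=6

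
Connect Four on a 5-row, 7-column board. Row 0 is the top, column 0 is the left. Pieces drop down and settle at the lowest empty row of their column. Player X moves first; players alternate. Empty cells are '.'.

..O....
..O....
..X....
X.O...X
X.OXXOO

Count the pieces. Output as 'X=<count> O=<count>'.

X=6 O=6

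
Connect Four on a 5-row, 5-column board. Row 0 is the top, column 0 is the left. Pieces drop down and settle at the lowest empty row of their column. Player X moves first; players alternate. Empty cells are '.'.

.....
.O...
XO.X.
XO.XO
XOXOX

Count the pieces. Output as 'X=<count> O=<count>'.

X=7 O=6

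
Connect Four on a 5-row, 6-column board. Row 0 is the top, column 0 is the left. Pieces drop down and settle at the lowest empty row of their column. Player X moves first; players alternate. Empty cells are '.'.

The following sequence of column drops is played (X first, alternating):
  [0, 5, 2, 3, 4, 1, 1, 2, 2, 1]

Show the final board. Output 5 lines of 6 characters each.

Move 1: X drops in col 0, lands at row 4
Move 2: O drops in col 5, lands at row 4
Move 3: X drops in col 2, lands at row 4
Move 4: O drops in col 3, lands at row 4
Move 5: X drops in col 4, lands at row 4
Move 6: O drops in col 1, lands at row 4
Move 7: X drops in col 1, lands at row 3
Move 8: O drops in col 2, lands at row 3
Move 9: X drops in col 2, lands at row 2
Move 10: O drops in col 1, lands at row 2

Answer: ......
......
.OX...
.XO...
XOXOXO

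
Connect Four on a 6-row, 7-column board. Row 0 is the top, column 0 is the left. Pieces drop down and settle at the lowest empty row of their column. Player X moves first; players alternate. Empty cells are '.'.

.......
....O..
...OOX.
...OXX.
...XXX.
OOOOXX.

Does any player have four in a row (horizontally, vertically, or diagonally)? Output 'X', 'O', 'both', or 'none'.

both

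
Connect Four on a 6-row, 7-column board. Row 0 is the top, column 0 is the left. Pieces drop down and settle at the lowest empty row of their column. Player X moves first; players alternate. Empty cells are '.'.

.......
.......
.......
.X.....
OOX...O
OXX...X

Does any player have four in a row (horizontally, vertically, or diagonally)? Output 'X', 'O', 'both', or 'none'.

none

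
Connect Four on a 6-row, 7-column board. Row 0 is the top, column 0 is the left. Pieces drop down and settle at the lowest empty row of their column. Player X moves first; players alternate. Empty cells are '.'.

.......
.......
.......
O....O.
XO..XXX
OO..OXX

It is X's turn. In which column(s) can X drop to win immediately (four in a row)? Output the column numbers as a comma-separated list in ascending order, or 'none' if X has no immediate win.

col 0: drop X → no win
col 1: drop X → no win
col 2: drop X → no win
col 3: drop X → no win
col 4: drop X → no win
col 5: drop X → no win
col 6: drop X → no win

Answer: none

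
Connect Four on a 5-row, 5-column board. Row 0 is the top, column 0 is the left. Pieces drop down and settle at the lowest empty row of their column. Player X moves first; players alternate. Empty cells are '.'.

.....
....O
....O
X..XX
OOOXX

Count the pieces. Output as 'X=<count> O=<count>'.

X=5 O=5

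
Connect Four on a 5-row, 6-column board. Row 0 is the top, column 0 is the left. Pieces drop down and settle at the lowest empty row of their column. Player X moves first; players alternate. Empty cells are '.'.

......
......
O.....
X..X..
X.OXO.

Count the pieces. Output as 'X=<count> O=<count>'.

X=4 O=3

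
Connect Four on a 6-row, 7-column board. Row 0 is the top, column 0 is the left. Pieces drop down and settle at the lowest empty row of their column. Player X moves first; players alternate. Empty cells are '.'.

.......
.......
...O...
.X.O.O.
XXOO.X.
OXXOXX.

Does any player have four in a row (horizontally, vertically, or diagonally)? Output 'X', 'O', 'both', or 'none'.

O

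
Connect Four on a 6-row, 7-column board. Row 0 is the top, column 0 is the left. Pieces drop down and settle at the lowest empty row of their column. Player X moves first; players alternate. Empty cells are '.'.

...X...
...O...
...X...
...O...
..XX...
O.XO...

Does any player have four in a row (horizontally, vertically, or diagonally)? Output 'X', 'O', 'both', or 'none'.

none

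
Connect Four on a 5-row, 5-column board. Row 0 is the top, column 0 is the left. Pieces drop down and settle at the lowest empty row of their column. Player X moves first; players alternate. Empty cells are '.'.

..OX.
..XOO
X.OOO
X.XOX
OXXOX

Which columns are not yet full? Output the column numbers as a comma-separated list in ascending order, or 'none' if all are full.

col 0: top cell = '.' → open
col 1: top cell = '.' → open
col 2: top cell = 'O' → FULL
col 3: top cell = 'X' → FULL
col 4: top cell = '.' → open

Answer: 0,1,4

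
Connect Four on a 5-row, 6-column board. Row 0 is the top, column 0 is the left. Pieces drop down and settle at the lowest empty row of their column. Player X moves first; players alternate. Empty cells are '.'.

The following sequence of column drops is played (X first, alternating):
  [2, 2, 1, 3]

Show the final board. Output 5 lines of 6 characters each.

Answer: ......
......
......
..O...
.XXO..

Derivation:
Move 1: X drops in col 2, lands at row 4
Move 2: O drops in col 2, lands at row 3
Move 3: X drops in col 1, lands at row 4
Move 4: O drops in col 3, lands at row 4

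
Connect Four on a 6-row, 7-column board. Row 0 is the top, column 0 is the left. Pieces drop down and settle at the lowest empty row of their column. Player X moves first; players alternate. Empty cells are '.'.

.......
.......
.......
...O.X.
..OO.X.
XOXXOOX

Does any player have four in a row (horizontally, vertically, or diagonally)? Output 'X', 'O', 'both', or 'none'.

none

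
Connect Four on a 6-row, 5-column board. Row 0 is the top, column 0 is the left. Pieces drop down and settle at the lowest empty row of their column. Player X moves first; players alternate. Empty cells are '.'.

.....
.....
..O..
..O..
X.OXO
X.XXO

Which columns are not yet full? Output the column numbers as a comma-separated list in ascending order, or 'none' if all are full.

col 0: top cell = '.' → open
col 1: top cell = '.' → open
col 2: top cell = '.' → open
col 3: top cell = '.' → open
col 4: top cell = '.' → open

Answer: 0,1,2,3,4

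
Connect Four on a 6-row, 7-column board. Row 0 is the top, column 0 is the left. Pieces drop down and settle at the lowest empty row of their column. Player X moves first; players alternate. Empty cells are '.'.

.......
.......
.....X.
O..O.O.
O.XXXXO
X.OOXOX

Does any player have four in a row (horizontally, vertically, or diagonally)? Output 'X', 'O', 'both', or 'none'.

X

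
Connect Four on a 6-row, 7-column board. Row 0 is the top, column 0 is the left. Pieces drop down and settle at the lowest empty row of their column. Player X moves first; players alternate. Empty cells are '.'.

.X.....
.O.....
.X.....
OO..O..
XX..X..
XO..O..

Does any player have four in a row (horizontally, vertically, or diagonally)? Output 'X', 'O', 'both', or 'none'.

none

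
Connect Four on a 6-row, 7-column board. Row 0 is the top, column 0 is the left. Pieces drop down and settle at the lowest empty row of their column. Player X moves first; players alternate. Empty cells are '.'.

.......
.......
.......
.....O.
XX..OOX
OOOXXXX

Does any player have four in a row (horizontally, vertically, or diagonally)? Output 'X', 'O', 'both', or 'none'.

X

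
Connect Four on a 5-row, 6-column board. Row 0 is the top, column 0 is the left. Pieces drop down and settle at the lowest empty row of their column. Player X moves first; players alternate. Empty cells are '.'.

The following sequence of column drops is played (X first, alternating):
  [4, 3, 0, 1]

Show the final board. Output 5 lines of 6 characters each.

Move 1: X drops in col 4, lands at row 4
Move 2: O drops in col 3, lands at row 4
Move 3: X drops in col 0, lands at row 4
Move 4: O drops in col 1, lands at row 4

Answer: ......
......
......
......
XO.OX.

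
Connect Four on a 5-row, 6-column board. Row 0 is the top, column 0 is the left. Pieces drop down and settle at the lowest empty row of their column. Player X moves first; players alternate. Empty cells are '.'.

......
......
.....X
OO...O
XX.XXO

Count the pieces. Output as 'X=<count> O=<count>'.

X=5 O=4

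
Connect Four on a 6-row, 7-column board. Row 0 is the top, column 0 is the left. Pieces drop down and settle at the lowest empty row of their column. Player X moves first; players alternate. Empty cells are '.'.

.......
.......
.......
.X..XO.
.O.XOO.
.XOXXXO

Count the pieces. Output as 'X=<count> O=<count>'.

X=7 O=6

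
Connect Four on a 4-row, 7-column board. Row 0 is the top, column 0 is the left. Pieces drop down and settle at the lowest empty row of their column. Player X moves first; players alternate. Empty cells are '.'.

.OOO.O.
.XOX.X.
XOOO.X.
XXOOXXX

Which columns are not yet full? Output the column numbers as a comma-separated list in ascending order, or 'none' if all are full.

col 0: top cell = '.' → open
col 1: top cell = 'O' → FULL
col 2: top cell = 'O' → FULL
col 3: top cell = 'O' → FULL
col 4: top cell = '.' → open
col 5: top cell = 'O' → FULL
col 6: top cell = '.' → open

Answer: 0,4,6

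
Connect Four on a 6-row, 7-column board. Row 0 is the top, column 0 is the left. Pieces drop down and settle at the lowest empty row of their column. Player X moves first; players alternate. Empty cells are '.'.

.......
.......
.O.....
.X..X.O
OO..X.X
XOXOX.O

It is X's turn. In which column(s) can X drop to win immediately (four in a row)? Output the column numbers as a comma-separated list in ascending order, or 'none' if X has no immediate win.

col 0: drop X → no win
col 1: drop X → no win
col 2: drop X → no win
col 3: drop X → no win
col 4: drop X → WIN!
col 5: drop X → no win
col 6: drop X → no win

Answer: 4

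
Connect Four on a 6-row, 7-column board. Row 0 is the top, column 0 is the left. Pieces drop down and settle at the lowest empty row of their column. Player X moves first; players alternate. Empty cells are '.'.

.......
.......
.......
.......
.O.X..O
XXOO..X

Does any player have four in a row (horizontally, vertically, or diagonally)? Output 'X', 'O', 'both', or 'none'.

none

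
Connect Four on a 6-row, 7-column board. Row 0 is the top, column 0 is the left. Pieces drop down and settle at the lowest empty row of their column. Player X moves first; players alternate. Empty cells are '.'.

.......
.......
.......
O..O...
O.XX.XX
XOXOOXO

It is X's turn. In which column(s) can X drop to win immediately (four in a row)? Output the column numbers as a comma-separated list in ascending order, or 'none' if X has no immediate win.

col 0: drop X → no win
col 1: drop X → no win
col 2: drop X → no win
col 3: drop X → no win
col 4: drop X → WIN!
col 5: drop X → no win
col 6: drop X → no win

Answer: 4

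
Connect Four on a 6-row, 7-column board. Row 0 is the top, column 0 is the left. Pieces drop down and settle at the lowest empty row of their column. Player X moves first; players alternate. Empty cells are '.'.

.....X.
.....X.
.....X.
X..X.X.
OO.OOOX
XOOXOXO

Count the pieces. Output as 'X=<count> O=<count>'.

X=10 O=9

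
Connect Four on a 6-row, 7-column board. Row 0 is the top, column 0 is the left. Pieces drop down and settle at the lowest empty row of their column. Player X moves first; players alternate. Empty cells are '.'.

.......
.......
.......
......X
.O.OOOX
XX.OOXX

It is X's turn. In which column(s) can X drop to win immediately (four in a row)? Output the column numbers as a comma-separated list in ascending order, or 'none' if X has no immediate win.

col 0: drop X → no win
col 1: drop X → no win
col 2: drop X → no win
col 3: drop X → no win
col 4: drop X → no win
col 5: drop X → no win
col 6: drop X → WIN!

Answer: 6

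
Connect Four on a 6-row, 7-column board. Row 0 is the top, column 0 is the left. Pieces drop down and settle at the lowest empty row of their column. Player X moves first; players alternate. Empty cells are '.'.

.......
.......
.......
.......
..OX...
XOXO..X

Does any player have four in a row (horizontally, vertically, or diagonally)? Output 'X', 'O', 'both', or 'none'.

none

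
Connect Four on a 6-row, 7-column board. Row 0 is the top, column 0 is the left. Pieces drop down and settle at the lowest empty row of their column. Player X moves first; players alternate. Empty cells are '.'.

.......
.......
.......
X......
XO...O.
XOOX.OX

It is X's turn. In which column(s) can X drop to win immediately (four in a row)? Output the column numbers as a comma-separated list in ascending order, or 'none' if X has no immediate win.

col 0: drop X → WIN!
col 1: drop X → no win
col 2: drop X → no win
col 3: drop X → no win
col 4: drop X → no win
col 5: drop X → no win
col 6: drop X → no win

Answer: 0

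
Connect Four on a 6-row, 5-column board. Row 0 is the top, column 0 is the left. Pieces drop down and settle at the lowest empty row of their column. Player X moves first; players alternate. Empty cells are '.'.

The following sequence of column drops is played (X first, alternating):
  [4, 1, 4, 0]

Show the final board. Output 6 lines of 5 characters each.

Move 1: X drops in col 4, lands at row 5
Move 2: O drops in col 1, lands at row 5
Move 3: X drops in col 4, lands at row 4
Move 4: O drops in col 0, lands at row 5

Answer: .....
.....
.....
.....
....X
OO..X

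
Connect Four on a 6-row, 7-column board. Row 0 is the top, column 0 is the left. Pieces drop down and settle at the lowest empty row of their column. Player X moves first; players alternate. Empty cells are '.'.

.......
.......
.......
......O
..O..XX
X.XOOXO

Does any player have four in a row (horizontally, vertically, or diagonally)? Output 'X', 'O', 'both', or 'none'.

none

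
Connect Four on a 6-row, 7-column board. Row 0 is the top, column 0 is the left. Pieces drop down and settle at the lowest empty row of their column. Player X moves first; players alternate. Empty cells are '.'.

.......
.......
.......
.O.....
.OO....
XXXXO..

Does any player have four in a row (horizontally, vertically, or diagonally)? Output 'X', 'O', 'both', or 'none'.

X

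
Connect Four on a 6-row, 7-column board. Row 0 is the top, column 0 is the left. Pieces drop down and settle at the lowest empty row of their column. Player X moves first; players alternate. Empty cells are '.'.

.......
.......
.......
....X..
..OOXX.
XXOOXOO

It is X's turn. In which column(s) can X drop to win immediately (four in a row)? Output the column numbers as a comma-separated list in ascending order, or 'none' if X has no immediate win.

col 0: drop X → no win
col 1: drop X → no win
col 2: drop X → no win
col 3: drop X → no win
col 4: drop X → WIN!
col 5: drop X → no win
col 6: drop X → no win

Answer: 4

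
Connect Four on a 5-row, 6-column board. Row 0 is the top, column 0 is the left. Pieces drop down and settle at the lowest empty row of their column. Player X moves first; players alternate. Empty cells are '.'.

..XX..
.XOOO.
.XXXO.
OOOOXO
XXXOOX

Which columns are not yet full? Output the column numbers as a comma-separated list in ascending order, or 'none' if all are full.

col 0: top cell = '.' → open
col 1: top cell = '.' → open
col 2: top cell = 'X' → FULL
col 3: top cell = 'X' → FULL
col 4: top cell = '.' → open
col 5: top cell = '.' → open

Answer: 0,1,4,5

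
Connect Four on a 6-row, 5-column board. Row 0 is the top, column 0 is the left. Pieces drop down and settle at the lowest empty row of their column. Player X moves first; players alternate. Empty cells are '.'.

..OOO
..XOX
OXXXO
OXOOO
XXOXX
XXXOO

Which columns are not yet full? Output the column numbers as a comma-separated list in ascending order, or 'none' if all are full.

Answer: 0,1

Derivation:
col 0: top cell = '.' → open
col 1: top cell = '.' → open
col 2: top cell = 'O' → FULL
col 3: top cell = 'O' → FULL
col 4: top cell = 'O' → FULL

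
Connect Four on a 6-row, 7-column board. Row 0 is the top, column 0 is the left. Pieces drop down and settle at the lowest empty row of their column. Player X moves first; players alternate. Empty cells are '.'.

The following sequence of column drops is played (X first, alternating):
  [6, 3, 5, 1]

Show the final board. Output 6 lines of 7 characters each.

Answer: .......
.......
.......
.......
.......
.O.O.XX

Derivation:
Move 1: X drops in col 6, lands at row 5
Move 2: O drops in col 3, lands at row 5
Move 3: X drops in col 5, lands at row 5
Move 4: O drops in col 1, lands at row 5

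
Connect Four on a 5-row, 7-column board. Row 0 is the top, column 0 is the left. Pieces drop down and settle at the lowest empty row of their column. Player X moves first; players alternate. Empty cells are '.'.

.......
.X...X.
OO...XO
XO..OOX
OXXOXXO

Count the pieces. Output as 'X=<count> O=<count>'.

X=9 O=9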